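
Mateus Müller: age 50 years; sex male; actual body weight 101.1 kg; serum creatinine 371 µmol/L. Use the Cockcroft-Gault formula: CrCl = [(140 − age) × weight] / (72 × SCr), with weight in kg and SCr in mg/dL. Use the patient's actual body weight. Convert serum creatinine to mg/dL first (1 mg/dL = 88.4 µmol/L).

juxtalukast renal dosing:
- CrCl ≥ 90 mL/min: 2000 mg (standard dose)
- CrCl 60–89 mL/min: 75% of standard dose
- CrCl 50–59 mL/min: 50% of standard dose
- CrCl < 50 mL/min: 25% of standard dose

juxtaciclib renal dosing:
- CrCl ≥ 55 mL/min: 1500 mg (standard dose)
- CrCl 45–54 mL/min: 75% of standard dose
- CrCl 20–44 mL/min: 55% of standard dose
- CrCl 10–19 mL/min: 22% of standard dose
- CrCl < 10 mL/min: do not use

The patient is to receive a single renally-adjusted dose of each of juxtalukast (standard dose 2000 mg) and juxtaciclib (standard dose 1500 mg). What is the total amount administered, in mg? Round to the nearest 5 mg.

1325 mg

SCr = 371 / 88.4 = 4.197 mg/dL
CrCl = (140 − 50) × 101.1 / (72 × 4.197) = 9099.0 / 302.18 ≈ 30.1 mL/min
CrCl ≈ 30 mL/min.
juxtalukast: < 50 mL/min → 25% of 2000 mg = 500 mg.
juxtaciclib: 20–44 mL/min → 55% of 1500 mg = 825 mg.
Total = 500 + 825 = 1325 mg.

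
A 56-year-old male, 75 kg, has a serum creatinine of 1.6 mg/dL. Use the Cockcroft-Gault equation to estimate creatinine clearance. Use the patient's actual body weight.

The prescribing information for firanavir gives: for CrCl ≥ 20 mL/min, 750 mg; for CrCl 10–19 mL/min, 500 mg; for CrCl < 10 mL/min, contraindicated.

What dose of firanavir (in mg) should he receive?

750 mg

CrCl = (140 − 56) × 75 / (72 × 1.6) = 6300.0 / 115.20 ≈ 54.7 mL/min
CrCl ≈ 55 mL/min → bracket ≥ 20 mL/min.
Dose for this bracket: 750 mg.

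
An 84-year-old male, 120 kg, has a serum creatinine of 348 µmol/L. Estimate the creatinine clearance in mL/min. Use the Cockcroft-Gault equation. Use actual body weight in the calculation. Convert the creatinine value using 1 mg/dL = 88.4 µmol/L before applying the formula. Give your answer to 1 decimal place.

23.7 mL/min

SCr = 348 / 88.4 = 3.937 mg/dL
CrCl = (140 − 84) × 120 / (72 × 3.937) = 6720.0 / 283.46 ≈ 23.7 mL/min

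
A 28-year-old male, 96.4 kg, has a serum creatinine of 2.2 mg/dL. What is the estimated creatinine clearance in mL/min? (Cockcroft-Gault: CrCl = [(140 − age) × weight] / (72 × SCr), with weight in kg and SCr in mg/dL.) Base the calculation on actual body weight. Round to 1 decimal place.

CrCl = (140 − 28) × 96.4 / (72 × 2.2) = 10796.8 / 158.40 ≈ 68.2 mL/min

68.2 mL/min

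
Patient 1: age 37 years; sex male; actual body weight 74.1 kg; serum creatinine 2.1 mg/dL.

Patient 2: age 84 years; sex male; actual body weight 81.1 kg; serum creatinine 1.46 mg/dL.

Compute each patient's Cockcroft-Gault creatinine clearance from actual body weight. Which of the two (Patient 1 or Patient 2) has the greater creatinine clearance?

Patient 1: CrCl = (140 − 37) × 74.1 / (72 × 2.1) = 7632.3 / 151.20 ≈ 50.5 mL/min
Patient 2: CrCl = (140 − 84) × 81.1 / (72 × 1.46) = 4541.6 / 105.12 ≈ 43.2 mL/min
50.5 vs 43.2 mL/min → Patient 1 is higher.

Patient 1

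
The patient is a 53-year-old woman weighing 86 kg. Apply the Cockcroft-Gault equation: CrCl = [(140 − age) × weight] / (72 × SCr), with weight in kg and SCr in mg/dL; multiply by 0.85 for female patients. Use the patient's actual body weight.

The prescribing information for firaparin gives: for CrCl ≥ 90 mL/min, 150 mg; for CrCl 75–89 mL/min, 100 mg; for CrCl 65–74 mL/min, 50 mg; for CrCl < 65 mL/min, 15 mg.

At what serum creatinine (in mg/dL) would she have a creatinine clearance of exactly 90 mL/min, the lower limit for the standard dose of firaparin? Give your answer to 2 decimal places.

Standard dose requires CrCl ≥ 90 mL/min.
Set (140 − 53) × 86 × 0.85 / (72 × SCr) = 90
SCr = (140 − 53) × 86 × 0.85 / (72 × 90) = 0.981 mg/dL

0.98 mg/dL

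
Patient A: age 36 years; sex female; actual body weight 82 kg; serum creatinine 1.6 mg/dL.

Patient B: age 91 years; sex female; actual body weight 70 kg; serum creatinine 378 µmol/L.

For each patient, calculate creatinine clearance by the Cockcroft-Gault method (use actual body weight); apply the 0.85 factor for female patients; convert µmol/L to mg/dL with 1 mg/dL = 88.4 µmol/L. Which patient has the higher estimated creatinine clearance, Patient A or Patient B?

Patient A: CrCl = (140 − 36) × 82 / (72 × 1.6) × 0.85 = 8528.0 / 115.20 × 0.85 ≈ 62.9 mL/min
Patient B: SCr = 378 / 88.4 = 4.276 mg/dL
Patient B: CrCl = (140 − 91) × 70 / (72 × 4.276) × 0.85 = 3430.0 / 307.87 × 0.85 ≈ 9.5 mL/min
62.9 vs 9.5 mL/min → Patient A is higher.

Patient A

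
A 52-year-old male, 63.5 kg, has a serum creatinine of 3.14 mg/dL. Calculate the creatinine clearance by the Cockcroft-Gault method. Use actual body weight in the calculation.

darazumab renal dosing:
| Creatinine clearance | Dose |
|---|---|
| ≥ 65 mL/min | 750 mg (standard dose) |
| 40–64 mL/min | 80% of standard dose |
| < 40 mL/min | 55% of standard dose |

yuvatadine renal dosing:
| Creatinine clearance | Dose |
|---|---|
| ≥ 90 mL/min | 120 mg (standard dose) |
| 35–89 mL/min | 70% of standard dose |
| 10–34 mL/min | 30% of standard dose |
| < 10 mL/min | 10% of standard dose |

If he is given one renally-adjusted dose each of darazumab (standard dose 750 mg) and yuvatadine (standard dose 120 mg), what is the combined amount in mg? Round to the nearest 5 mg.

450 mg

CrCl = (140 − 52) × 63.5 / (72 × 3.14) = 5588.0 / 226.08 ≈ 24.7 mL/min
CrCl ≈ 25 mL/min.
darazumab: < 40 mL/min → 55% of 750 mg = 412.5 mg.
yuvatadine: 10–34 mL/min → 30% of 120 mg = 36 mg.
Total = 412.5 + 36 = 448.5 mg.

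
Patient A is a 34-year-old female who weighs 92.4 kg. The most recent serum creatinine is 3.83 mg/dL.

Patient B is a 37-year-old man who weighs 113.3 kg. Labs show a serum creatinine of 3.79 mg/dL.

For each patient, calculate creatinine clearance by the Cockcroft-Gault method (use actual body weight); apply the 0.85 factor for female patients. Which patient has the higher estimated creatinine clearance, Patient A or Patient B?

Patient B

Patient A: CrCl = (140 − 34) × 92.4 / (72 × 3.83) × 0.85 = 9794.4 / 275.76 × 0.85 ≈ 30.2 mL/min
Patient B: CrCl = (140 − 37) × 113.3 / (72 × 3.79) = 11669.9 / 272.88 ≈ 42.8 mL/min
30.2 vs 42.8 mL/min → Patient B is higher.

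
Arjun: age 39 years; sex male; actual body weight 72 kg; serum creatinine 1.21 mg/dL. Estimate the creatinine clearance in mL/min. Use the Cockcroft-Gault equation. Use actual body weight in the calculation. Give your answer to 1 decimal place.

83.5 mL/min

CrCl = (140 − 39) × 72 / (72 × 1.21) = 7272.0 / 87.12 ≈ 83.5 mL/min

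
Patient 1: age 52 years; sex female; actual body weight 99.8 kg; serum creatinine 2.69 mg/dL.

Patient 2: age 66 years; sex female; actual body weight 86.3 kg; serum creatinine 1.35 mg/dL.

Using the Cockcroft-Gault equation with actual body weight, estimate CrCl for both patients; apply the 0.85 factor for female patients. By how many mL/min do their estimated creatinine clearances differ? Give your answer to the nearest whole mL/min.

17 mL/min

Patient 1: CrCl = (140 − 52) × 99.8 / (72 × 2.69) × 0.85 = 8782.4 / 193.68 × 0.85 ≈ 38.5 mL/min
Patient 2: CrCl = (140 − 66) × 86.3 / (72 × 1.35) × 0.85 = 6386.2 / 97.20 × 0.85 ≈ 55.8 mL/min
|38.5 − 55.8| = 17.3 mL/min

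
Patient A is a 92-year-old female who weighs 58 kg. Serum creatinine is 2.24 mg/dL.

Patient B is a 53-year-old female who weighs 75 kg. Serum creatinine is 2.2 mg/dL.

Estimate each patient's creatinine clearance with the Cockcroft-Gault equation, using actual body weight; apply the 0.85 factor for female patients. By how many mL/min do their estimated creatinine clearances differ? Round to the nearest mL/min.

Patient A: CrCl = (140 − 92) × 58 / (72 × 2.24) × 0.85 = 2784.0 / 161.28 × 0.85 ≈ 14.7 mL/min
Patient B: CrCl = (140 − 53) × 75 / (72 × 2.2) × 0.85 = 6525.0 / 158.40 × 0.85 ≈ 35.0 mL/min
|14.7 − 35.0| = 20.3 mL/min

20 mL/min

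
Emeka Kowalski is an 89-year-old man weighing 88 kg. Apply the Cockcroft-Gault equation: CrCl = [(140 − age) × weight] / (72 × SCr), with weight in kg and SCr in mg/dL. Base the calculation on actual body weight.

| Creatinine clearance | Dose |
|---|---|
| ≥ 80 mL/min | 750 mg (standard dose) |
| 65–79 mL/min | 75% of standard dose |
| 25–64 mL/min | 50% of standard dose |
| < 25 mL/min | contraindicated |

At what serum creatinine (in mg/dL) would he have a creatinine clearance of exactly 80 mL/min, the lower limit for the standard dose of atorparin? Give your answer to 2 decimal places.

0.78 mg/dL

Standard dose requires CrCl ≥ 80 mL/min.
Set (140 − 89) × 88 / (72 × SCr) = 80
SCr = (140 − 89) × 88 / (72 × 80) = 0.779 mg/dL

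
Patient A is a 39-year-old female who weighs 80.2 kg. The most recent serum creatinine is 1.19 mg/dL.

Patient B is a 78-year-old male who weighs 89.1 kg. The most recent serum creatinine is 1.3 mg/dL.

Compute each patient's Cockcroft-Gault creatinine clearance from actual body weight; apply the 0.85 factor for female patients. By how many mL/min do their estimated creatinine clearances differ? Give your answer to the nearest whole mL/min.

21 mL/min

Patient A: CrCl = (140 − 39) × 80.2 / (72 × 1.19) × 0.85 = 8100.2 / 85.68 × 0.85 ≈ 80.4 mL/min
Patient B: CrCl = (140 − 78) × 89.1 / (72 × 1.3) = 5524.2 / 93.60 ≈ 59.0 mL/min
|80.4 − 59.0| = 21.4 mL/min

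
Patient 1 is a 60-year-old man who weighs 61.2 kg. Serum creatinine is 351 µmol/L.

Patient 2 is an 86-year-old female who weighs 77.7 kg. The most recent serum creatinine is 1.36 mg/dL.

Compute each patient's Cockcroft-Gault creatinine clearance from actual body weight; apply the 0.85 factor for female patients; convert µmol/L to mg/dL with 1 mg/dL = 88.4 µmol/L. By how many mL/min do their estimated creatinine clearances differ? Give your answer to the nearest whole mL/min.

Patient 1: SCr = 351 / 88.4 = 3.971 mg/dL
Patient 1: CrCl = (140 − 60) × 61.2 / (72 × 3.971) = 4896.0 / 285.91 ≈ 17.1 mL/min
Patient 2: CrCl = (140 − 86) × 77.7 / (72 × 1.36) × 0.85 = 4195.8 / 97.92 × 0.85 ≈ 36.4 mL/min
|17.1 − 36.4| = 19.3 mL/min

19 mL/min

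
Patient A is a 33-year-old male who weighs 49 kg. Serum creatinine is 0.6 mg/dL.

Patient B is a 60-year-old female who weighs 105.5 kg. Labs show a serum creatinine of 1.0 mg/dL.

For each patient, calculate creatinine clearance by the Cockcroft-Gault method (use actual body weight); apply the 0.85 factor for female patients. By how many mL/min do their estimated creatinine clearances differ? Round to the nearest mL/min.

22 mL/min

Patient A: CrCl = (140 − 33) × 49 / (72 × 0.6) = 5243.0 / 43.20 ≈ 121.4 mL/min
Patient B: CrCl = (140 − 60) × 105.5 / (72 × 1) × 0.85 = 8440.0 / 72.00 × 0.85 ≈ 99.6 mL/min
|121.4 − 99.6| = 21.8 mL/min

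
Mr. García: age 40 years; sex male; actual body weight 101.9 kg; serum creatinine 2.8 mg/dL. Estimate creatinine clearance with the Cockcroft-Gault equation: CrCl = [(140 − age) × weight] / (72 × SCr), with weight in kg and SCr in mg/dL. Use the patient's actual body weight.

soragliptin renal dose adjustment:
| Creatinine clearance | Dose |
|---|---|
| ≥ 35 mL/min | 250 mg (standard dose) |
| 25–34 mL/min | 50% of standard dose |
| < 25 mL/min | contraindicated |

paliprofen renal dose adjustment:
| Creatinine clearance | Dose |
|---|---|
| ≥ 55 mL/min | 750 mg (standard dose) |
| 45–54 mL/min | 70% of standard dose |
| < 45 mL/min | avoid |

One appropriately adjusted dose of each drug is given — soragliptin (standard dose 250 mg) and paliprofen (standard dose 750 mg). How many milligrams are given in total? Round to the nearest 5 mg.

775 mg

CrCl = (140 − 40) × 101.9 / (72 × 2.8) = 10190.0 / 201.60 ≈ 50.5 mL/min
CrCl ≈ 51 mL/min.
soragliptin: ≥ 35 mL/min → 100% of 250 mg = 250 mg.
paliprofen: 45–54 mL/min → 70% of 750 mg = 525 mg.
Total = 250 + 525 = 775 mg.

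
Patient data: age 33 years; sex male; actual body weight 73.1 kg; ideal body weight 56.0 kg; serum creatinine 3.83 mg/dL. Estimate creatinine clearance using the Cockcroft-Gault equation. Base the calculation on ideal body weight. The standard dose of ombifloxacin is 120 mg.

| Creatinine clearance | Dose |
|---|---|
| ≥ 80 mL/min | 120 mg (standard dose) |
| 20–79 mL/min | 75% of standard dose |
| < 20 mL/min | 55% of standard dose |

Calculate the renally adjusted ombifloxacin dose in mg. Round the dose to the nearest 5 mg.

CrCl = (140 − 33) × 56 / (72 × 3.83) = 5992.0 / 275.76 ≈ 21.7 mL/min
CrCl ≈ 22 mL/min → bracket 20–79 mL/min.
75% of 120 mg = 90 mg

90 mg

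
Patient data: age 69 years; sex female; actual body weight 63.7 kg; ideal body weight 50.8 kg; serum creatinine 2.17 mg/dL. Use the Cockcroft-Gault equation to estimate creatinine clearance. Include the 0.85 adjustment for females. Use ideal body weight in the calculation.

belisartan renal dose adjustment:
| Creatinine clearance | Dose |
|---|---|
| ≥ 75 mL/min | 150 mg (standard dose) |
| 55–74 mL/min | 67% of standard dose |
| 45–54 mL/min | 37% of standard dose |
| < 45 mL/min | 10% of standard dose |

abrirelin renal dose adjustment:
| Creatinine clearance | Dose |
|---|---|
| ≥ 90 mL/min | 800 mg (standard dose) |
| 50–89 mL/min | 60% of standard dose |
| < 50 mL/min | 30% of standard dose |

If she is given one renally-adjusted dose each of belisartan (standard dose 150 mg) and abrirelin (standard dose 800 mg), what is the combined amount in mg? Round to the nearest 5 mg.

CrCl = (140 − 69) × 50.8 / (72 × 2.17) × 0.85 = 3606.8 / 156.24 × 0.85 ≈ 19.6 mL/min
CrCl ≈ 20 mL/min.
belisartan: < 45 mL/min → 10% of 150 mg = 15 mg.
abrirelin: < 50 mL/min → 30% of 800 mg = 240 mg.
Total = 15 + 240 = 255 mg.

255 mg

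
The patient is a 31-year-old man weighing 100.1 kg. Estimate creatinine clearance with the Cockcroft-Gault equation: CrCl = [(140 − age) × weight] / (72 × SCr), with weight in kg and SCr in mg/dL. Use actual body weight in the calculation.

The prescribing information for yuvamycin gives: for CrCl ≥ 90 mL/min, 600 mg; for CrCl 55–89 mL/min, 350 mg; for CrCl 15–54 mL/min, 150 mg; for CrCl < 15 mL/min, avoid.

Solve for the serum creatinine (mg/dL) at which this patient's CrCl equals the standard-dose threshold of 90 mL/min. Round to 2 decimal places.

1.68 mg/dL

Standard dose requires CrCl ≥ 90 mL/min.
Set (140 − 31) × 100.1 / (72 × SCr) = 90
SCr = (140 − 31) × 100.1 / (72 × 90) = 1.684 mg/dL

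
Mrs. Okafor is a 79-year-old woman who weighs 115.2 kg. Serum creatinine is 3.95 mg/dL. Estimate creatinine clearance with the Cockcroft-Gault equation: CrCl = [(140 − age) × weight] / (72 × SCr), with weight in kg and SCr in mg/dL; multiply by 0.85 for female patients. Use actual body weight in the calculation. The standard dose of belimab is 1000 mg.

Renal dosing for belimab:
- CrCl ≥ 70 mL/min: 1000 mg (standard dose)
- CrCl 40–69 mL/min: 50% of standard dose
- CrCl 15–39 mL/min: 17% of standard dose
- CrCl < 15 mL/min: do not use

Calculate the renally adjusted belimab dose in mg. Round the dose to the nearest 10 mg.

170 mg

CrCl = (140 − 79) × 115.2 / (72 × 3.95) × 0.85 = 7027.2 / 284.40 × 0.85 ≈ 21.0 mL/min
CrCl ≈ 21 mL/min → bracket 15–39 mL/min.
17% of 1000 mg = 170 mg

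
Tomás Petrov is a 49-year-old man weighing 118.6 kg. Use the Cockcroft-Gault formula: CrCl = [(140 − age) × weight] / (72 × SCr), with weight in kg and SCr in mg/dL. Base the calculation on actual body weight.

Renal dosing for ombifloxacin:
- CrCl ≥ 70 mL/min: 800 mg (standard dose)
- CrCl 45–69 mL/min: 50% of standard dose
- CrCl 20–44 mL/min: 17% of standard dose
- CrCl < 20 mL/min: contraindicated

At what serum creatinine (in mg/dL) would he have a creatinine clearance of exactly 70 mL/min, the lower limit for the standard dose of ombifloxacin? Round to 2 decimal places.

Standard dose requires CrCl ≥ 70 mL/min.
Set (140 − 49) × 118.6 / (72 × SCr) = 70
SCr = (140 − 49) × 118.6 / (72 × 70) = 2.141 mg/dL

2.14 mg/dL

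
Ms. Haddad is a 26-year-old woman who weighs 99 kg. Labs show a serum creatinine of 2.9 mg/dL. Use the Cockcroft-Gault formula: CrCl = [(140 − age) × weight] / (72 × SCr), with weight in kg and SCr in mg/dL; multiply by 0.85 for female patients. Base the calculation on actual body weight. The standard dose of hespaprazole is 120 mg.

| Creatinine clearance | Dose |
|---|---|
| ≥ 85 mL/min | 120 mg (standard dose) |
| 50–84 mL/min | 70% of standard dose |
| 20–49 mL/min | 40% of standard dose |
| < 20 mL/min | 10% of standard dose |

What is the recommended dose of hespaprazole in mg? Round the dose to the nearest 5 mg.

50 mg

CrCl = (140 − 26) × 99 / (72 × 2.9) × 0.85 = 11286.0 / 208.80 × 0.85 ≈ 45.9 mL/min
CrCl ≈ 46 mL/min → bracket 20–49 mL/min.
40% of 120 mg = 48 mg → 50 mg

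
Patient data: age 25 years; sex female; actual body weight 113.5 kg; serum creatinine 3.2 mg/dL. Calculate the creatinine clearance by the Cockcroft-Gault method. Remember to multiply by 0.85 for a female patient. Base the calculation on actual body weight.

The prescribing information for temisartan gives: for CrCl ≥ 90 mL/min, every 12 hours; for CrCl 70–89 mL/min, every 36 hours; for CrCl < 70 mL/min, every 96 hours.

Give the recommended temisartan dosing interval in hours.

every 96 hours

CrCl = (140 − 25) × 113.5 / (72 × 3.2) × 0.85 = 13052.5 / 230.40 × 0.85 ≈ 48.2 mL/min
CrCl ≈ 48 mL/min → bracket < 70 mL/min → every 96 hours.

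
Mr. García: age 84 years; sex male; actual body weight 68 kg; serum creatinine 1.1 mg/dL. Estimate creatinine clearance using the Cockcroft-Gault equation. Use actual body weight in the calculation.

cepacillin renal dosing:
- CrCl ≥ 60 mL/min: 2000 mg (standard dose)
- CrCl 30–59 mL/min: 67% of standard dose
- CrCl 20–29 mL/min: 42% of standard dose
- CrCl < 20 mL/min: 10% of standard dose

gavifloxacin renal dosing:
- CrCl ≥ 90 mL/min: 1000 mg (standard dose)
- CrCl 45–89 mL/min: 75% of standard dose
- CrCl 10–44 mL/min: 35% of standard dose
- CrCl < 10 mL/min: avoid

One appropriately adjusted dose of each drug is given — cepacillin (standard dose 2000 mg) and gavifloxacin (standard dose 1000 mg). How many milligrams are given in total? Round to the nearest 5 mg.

CrCl = (140 − 84) × 68 / (72 × 1.1) = 3808.0 / 79.20 ≈ 48.1 mL/min
CrCl ≈ 48 mL/min.
cepacillin: 30–59 mL/min → 67% of 2000 mg = 1340 mg.
gavifloxacin: 45–89 mL/min → 75% of 1000 mg = 750 mg.
Total = 1340 + 750 = 2090 mg.

2090 mg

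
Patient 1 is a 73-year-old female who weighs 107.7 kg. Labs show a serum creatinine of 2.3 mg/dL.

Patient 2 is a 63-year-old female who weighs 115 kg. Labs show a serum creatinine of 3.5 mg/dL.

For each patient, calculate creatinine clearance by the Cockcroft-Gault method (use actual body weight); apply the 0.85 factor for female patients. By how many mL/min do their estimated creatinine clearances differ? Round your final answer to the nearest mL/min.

Patient 1: CrCl = (140 − 73) × 107.7 / (72 × 2.3) × 0.85 = 7215.9 / 165.60 × 0.85 ≈ 37.0 mL/min
Patient 2: CrCl = (140 − 63) × 115 / (72 × 3.5) × 0.85 = 8855.0 / 252.00 × 0.85 ≈ 29.9 mL/min
|37.0 − 29.9| = 7.1 mL/min

7 mL/min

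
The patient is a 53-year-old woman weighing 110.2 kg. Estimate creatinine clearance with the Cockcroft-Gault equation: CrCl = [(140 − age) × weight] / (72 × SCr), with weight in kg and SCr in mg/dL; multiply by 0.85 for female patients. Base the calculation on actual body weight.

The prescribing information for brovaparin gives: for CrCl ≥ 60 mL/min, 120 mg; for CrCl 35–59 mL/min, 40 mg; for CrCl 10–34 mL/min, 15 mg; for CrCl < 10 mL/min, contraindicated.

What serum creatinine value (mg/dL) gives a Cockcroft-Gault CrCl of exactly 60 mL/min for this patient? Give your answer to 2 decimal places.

1.89 mg/dL

Standard dose requires CrCl ≥ 60 mL/min.
Set (140 − 53) × 110.2 × 0.85 / (72 × SCr) = 60
SCr = (140 − 53) × 110.2 × 0.85 / (72 × 60) = 1.886 mg/dL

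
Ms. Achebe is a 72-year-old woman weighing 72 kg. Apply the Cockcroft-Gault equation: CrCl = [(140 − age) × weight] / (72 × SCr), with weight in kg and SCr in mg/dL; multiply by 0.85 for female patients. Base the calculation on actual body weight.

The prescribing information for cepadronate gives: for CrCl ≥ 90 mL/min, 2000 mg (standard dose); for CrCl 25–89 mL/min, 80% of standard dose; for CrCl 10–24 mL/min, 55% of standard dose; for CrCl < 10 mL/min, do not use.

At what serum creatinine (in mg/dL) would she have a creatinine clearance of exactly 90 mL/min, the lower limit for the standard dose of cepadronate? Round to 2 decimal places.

0.64 mg/dL

Standard dose requires CrCl ≥ 90 mL/min.
Set (140 − 72) × 72 × 0.85 / (72 × SCr) = 90
SCr = (140 − 72) × 72 × 0.85 / (72 × 90) = 0.642 mg/dL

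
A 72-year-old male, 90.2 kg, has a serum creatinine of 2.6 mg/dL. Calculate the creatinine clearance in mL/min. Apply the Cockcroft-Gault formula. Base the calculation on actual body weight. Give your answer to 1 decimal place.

32.8 mL/min

CrCl = (140 − 72) × 90.2 / (72 × 2.6) = 6133.6 / 187.20 ≈ 32.8 mL/min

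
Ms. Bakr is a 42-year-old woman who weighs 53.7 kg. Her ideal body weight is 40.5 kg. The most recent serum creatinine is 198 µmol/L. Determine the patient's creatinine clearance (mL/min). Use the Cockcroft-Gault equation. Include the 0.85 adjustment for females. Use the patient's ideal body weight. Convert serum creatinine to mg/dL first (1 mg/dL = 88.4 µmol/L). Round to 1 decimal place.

SCr = 198 / 88.4 = 2.24 mg/dL
CrCl = (140 − 42) × 40.5 / (72 × 2.24) × 0.85 = 3969.0 / 161.28 × 0.85 ≈ 20.9 mL/min

20.9 mL/min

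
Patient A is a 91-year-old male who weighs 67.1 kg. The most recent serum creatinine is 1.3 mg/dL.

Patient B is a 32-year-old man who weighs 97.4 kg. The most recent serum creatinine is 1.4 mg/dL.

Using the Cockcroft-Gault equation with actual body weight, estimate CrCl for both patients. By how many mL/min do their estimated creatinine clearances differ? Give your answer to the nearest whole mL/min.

69 mL/min

Patient A: CrCl = (140 − 91) × 67.1 / (72 × 1.3) = 3287.9 / 93.60 ≈ 35.1 mL/min
Patient B: CrCl = (140 − 32) × 97.4 / (72 × 1.4) = 10519.2 / 100.80 ≈ 104.4 mL/min
|35.1 − 104.4| = 69.3 mL/min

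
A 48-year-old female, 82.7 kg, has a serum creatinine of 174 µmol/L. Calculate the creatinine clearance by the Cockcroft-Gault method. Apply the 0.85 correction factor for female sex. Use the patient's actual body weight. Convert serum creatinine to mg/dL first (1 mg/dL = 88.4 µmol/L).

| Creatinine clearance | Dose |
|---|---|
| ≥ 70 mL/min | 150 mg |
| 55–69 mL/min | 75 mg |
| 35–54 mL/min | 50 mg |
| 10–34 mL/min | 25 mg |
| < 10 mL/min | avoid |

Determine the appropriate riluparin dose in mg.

50 mg

SCr = 174 / 88.4 = 1.968 mg/dL
CrCl = (140 − 48) × 82.7 / (72 × 1.968) × 0.85 = 7608.4 / 141.70 × 0.85 ≈ 45.6 mL/min
CrCl ≈ 46 mL/min → bracket 35–54 mL/min.
Dose for this bracket: 50 mg.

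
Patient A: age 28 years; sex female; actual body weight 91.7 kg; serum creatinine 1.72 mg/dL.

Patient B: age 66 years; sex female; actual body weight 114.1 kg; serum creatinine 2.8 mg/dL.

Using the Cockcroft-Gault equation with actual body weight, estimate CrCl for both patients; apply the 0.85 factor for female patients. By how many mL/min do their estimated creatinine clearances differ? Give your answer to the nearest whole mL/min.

35 mL/min

Patient A: CrCl = (140 − 28) × 91.7 / (72 × 1.72) × 0.85 = 10270.4 / 123.84 × 0.85 ≈ 70.5 mL/min
Patient B: CrCl = (140 − 66) × 114.1 / (72 × 2.8) × 0.85 = 8443.4 / 201.60 × 0.85 ≈ 35.6 mL/min
|70.5 − 35.6| = 34.9 mL/min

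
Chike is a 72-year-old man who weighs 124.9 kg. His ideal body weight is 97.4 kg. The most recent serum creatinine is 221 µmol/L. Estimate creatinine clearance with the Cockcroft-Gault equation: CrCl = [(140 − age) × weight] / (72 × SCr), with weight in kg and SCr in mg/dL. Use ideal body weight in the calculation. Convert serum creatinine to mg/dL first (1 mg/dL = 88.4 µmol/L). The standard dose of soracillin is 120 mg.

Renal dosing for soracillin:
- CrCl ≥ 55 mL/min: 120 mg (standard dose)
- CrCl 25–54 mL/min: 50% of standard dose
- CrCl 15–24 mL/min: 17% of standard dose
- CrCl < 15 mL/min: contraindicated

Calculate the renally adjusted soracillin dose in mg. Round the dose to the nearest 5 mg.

60 mg

SCr = 221 / 88.4 = 2.5 mg/dL
CrCl = (140 − 72) × 97.4 / (72 × 2.5) = 6623.2 / 180.00 ≈ 36.8 mL/min
CrCl ≈ 37 mL/min → bracket 25–54 mL/min.
50% of 120 mg = 60 mg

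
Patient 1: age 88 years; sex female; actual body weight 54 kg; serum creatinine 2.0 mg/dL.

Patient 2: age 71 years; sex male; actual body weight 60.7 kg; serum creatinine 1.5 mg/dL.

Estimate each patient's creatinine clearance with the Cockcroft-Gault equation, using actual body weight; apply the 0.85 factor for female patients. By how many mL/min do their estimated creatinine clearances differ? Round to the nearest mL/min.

Patient 1: CrCl = (140 − 88) × 54 / (72 × 2) × 0.85 = 2808.0 / 144.00 × 0.85 ≈ 16.6 mL/min
Patient 2: CrCl = (140 − 71) × 60.7 / (72 × 1.5) = 4188.3 / 108.00 ≈ 38.8 mL/min
|16.6 − 38.8| = 22.2 mL/min

22 mL/min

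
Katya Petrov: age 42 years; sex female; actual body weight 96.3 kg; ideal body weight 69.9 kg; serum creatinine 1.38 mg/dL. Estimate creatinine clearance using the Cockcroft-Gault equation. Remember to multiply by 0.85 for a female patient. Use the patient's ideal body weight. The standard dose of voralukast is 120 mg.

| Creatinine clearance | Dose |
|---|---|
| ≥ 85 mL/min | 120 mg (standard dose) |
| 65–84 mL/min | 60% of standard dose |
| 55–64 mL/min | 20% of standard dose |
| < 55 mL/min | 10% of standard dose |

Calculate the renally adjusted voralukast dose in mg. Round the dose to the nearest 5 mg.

CrCl = (140 − 42) × 69.9 / (72 × 1.38) × 0.85 = 6850.2 / 99.36 × 0.85 ≈ 58.6 mL/min
CrCl ≈ 59 mL/min → bracket 55–64 mL/min.
20% of 120 mg = 24 mg → 25 mg

25 mg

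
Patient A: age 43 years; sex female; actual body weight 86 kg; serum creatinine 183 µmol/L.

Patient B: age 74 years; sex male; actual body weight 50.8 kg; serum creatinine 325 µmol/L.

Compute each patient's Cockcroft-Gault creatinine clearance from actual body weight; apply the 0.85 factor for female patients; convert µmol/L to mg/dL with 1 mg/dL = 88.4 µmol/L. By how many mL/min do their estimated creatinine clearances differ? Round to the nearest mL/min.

35 mL/min

Patient A: SCr = 183 / 88.4 = 2.07 mg/dL
Patient A: CrCl = (140 − 43) × 86 / (72 × 2.07) × 0.85 = 8342.0 / 149.04 × 0.85 ≈ 47.6 mL/min
Patient B: SCr = 325 / 88.4 = 3.676 mg/dL
Patient B: CrCl = (140 − 74) × 50.8 / (72 × 3.676) = 3352.8 / 264.67 ≈ 12.7 mL/min
|47.6 − 12.7| = 34.9 mL/min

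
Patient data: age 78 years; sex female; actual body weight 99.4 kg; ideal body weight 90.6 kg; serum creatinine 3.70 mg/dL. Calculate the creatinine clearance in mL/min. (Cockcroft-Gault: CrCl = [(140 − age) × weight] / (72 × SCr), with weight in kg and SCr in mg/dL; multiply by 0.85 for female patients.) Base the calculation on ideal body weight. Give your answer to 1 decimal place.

17.9 mL/min

CrCl = (140 − 78) × 90.6 / (72 × 3.7) × 0.85 = 5617.2 / 266.40 × 0.85 ≈ 17.9 mL/min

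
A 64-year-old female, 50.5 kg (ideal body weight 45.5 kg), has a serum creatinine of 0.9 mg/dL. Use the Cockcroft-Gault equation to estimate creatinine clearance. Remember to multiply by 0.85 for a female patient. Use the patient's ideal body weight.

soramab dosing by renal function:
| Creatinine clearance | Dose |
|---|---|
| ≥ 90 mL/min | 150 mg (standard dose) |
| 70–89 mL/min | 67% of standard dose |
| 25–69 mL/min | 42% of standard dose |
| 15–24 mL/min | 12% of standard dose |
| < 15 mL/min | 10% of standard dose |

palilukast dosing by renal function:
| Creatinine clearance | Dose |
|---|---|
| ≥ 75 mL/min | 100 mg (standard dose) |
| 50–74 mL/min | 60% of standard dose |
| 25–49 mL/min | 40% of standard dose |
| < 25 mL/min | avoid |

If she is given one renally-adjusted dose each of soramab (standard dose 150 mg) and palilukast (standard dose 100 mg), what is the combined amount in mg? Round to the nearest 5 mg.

CrCl = (140 − 64) × 45.5 / (72 × 0.9) × 0.85 = 3458.0 / 64.80 × 0.85 ≈ 45.4 mL/min
CrCl ≈ 45 mL/min.
soramab: 25–69 mL/min → 42% of 150 mg = 63 mg.
palilukast: 25–49 mL/min → 40% of 100 mg = 40 mg.
Total = 63 + 40 = 103 mg.

105 mg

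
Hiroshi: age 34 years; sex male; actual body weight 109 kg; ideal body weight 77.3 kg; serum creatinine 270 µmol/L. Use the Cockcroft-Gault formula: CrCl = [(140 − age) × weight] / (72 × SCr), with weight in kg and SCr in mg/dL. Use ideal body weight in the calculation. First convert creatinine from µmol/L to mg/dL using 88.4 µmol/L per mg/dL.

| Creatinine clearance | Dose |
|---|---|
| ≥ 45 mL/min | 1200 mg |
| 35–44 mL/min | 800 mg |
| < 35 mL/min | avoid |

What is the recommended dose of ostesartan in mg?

SCr = 270 / 88.4 = 3.054 mg/dL
CrCl = (140 − 34) × 77.3 / (72 × 3.054) = 8193.8 / 219.89 ≈ 37.3 mL/min
CrCl ≈ 37 mL/min → bracket 35–44 mL/min.
Dose for this bracket: 800 mg.

800 mg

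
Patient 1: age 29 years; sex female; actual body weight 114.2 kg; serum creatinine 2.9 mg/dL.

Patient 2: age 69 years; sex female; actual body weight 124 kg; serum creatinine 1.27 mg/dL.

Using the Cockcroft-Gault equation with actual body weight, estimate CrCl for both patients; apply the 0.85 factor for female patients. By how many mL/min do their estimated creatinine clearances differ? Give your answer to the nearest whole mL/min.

30 mL/min

Patient 1: CrCl = (140 − 29) × 114.2 / (72 × 2.9) × 0.85 = 12676.2 / 208.80 × 0.85 ≈ 51.6 mL/min
Patient 2: CrCl = (140 − 69) × 124 / (72 × 1.27) × 0.85 = 8804.0 / 91.44 × 0.85 ≈ 81.8 mL/min
|51.6 − 81.8| = 30.2 mL/min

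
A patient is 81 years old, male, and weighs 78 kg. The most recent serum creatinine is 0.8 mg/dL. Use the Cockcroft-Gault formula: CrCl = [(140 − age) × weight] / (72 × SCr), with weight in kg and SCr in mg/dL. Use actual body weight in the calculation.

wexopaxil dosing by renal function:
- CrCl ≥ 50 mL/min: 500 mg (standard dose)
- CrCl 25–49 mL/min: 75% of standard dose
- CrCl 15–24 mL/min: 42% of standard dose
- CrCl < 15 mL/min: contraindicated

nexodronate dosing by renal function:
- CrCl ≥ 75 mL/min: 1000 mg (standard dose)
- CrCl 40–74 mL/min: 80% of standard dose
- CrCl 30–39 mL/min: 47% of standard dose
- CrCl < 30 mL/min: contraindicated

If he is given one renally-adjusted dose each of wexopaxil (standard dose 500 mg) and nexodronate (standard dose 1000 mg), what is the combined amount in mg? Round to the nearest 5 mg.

1500 mg

CrCl = (140 − 81) × 78 / (72 × 0.8) = 4602.0 / 57.60 ≈ 79.9 mL/min
CrCl ≈ 80 mL/min.
wexopaxil: ≥ 50 mL/min → 100% of 500 mg = 500 mg.
nexodronate: ≥ 75 mL/min → 100% of 1000 mg = 1000 mg.
Total = 500 + 1000 = 1500 mg.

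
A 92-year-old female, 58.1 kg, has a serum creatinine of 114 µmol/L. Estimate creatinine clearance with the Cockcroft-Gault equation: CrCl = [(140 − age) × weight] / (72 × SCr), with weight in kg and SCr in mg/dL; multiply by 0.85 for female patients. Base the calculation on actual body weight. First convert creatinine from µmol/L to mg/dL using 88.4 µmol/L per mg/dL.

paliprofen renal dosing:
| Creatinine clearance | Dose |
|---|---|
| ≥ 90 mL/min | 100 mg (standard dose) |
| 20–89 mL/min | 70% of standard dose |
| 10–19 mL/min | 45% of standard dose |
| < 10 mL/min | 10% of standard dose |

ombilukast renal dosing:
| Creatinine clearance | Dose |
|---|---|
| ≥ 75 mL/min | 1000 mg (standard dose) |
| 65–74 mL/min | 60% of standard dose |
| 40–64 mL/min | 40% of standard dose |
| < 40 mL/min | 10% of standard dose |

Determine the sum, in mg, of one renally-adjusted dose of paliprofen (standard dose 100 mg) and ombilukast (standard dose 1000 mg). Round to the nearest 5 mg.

170 mg

SCr = 114 / 88.4 = 1.29 mg/dL
CrCl = (140 − 92) × 58.1 / (72 × 1.29) × 0.85 = 2788.8 / 92.88 × 0.85 ≈ 25.5 mL/min
CrCl ≈ 26 mL/min.
paliprofen: 20–89 mL/min → 70% of 100 mg = 70 mg.
ombilukast: < 40 mL/min → 10% of 1000 mg = 100 mg.
Total = 70 + 100 = 170 mg.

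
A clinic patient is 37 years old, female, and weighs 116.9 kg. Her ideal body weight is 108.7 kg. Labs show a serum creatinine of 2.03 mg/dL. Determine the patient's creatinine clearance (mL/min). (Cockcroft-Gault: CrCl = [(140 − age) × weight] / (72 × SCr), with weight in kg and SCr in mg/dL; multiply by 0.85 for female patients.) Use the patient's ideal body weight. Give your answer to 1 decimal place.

65.1 mL/min

CrCl = (140 − 37) × 108.7 / (72 × 2.03) × 0.85 = 11196.1 / 146.16 × 0.85 ≈ 65.1 mL/min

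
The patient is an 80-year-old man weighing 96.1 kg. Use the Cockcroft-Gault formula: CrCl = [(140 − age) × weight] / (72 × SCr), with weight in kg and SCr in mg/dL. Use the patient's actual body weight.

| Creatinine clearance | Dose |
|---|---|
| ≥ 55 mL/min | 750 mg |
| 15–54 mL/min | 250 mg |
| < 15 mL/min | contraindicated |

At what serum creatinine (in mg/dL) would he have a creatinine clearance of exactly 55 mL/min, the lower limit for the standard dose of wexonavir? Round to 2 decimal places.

Standard dose requires CrCl ≥ 55 mL/min.
Set (140 − 80) × 96.1 / (72 × SCr) = 55
SCr = (140 − 80) × 96.1 / (72 × 55) = 1.456 mg/dL

1.46 mg/dL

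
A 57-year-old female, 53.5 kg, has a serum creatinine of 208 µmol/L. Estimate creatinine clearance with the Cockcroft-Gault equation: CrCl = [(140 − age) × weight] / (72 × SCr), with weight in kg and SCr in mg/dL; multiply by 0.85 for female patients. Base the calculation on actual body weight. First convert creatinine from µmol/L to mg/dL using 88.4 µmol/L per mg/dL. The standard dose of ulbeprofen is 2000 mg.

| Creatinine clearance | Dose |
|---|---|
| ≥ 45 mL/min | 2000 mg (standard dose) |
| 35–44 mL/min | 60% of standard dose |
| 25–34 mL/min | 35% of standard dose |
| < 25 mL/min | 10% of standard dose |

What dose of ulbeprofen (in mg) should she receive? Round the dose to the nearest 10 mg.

200 mg

SCr = 208 / 88.4 = 2.353 mg/dL
CrCl = (140 − 57) × 53.5 / (72 × 2.353) × 0.85 = 4440.5 / 169.42 × 0.85 ≈ 22.3 mL/min
CrCl ≈ 22 mL/min → bracket < 25 mL/min.
10% of 2000 mg = 200 mg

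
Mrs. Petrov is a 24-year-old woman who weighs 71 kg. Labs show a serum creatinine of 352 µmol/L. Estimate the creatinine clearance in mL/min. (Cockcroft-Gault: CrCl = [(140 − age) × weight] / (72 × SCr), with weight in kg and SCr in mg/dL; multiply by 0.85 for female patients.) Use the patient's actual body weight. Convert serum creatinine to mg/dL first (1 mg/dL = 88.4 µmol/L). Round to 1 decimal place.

24.4 mL/min

SCr = 352 / 88.4 = 3.982 mg/dL
CrCl = (140 − 24) × 71 / (72 × 3.982) × 0.85 = 8236.0 / 286.70 × 0.85 ≈ 24.4 mL/min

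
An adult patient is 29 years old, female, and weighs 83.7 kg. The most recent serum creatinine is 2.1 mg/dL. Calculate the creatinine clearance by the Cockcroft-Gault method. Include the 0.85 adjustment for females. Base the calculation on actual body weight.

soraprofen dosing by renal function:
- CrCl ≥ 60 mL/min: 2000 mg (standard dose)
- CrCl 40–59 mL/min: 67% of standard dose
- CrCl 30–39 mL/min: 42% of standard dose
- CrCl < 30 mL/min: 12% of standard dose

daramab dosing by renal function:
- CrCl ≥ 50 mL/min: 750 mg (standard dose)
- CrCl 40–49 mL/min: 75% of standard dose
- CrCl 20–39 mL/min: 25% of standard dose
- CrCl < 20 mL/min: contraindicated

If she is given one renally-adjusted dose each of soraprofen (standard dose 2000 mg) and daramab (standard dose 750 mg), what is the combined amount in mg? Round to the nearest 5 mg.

2090 mg

CrCl = (140 − 29) × 83.7 / (72 × 2.1) × 0.85 = 9290.7 / 151.20 × 0.85 ≈ 52.2 mL/min
CrCl ≈ 52 mL/min.
soraprofen: 40–59 mL/min → 67% of 2000 mg = 1340 mg.
daramab: ≥ 50 mL/min → 100% of 750 mg = 750 mg.
Total = 1340 + 750 = 2090 mg.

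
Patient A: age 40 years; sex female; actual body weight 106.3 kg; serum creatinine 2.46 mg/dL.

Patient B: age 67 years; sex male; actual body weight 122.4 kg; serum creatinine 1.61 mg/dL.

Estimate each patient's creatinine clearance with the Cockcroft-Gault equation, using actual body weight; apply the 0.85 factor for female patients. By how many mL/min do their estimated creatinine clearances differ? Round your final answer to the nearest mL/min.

26 mL/min

Patient A: CrCl = (140 − 40) × 106.3 / (72 × 2.46) × 0.85 = 10630.0 / 177.12 × 0.85 ≈ 51.0 mL/min
Patient B: CrCl = (140 − 67) × 122.4 / (72 × 1.61) = 8935.2 / 115.92 ≈ 77.1 mL/min
|51.0 − 77.1| = 26.1 mL/min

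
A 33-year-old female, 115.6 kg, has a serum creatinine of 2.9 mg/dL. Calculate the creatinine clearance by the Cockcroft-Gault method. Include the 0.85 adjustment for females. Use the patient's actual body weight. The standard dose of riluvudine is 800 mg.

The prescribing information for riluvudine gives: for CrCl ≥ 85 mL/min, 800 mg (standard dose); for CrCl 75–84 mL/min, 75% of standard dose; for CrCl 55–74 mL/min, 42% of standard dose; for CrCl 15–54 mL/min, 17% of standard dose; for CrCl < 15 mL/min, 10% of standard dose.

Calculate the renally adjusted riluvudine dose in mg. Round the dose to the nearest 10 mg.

CrCl = (140 − 33) × 115.6 / (72 × 2.9) × 0.85 = 12369.2 / 208.80 × 0.85 ≈ 50.4 mL/min
CrCl ≈ 50 mL/min → bracket 15–54 mL/min.
17% of 800 mg = 136 mg → 140 mg

140 mg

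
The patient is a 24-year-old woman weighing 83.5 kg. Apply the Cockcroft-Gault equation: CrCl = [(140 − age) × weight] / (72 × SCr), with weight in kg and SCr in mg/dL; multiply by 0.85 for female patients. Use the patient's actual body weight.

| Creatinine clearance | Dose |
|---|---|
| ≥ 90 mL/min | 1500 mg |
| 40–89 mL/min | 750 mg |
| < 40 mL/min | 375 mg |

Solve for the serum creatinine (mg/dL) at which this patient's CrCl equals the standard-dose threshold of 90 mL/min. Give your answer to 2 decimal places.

Standard dose requires CrCl ≥ 90 mL/min.
Set (140 − 24) × 83.5 × 0.85 / (72 × SCr) = 90
SCr = (140 − 24) × 83.5 × 0.85 / (72 × 90) = 1.271 mg/dL

1.27 mg/dL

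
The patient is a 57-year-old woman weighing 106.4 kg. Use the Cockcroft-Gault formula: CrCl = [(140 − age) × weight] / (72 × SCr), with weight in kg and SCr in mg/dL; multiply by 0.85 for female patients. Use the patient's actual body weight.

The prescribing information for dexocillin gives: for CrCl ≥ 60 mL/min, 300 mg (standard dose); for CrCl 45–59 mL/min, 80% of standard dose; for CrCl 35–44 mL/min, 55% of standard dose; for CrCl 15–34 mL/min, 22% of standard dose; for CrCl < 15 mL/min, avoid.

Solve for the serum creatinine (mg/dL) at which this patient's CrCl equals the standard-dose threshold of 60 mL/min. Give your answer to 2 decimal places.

1.74 mg/dL

Standard dose requires CrCl ≥ 60 mL/min.
Set (140 − 57) × 106.4 × 0.85 / (72 × SCr) = 60
SCr = (140 − 57) × 106.4 × 0.85 / (72 × 60) = 1.738 mg/dL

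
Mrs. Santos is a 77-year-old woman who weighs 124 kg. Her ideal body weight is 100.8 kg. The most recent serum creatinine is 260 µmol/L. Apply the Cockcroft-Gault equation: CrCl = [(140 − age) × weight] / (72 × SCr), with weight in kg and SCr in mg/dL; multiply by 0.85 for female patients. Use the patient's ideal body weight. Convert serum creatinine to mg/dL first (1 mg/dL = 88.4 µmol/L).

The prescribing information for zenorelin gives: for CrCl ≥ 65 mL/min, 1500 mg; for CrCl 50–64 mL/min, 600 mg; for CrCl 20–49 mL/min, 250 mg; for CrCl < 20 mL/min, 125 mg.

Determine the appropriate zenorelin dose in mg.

SCr = 260 / 88.4 = 2.941 mg/dL
CrCl = (140 − 77) × 100.8 / (72 × 2.941) × 0.85 = 6350.4 / 211.75 × 0.85 ≈ 25.5 mL/min
CrCl ≈ 25 mL/min → bracket 20–49 mL/min.
Dose for this bracket: 250 mg.

250 mg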